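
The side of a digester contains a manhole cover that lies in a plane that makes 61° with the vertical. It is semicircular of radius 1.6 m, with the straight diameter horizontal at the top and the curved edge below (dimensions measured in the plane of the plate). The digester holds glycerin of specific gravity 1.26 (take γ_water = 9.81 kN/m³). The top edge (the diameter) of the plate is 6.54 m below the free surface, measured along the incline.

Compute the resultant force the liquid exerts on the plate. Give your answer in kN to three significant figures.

F ≈ 174 kN

γ = 1.26 × 9.81 = 12.3606 kN/m³.
The plate makes 61° with the vertical, i.e. θ = 90° − 61° = 29° to the horizontal. Measuring y along the incline from the free-surface line, vertical depth h = y·sinθ with sinθ = 0.484810.
The centroid of a semicircle lies 4r/(3π) = 0.679061 m from the diameter, here below the top edge, so y_c = 6.54 + 0.679061 = 7.21906 m and h_c = 7.21906 × 0.484810 = 3.49987 m.
A = πr²/2 = π × 1.6²/2 = 4.02124 m².
Resultant F = γ·h_c·A = 12.3606 × 3.49987 × 4.02124 = 173.961 kN.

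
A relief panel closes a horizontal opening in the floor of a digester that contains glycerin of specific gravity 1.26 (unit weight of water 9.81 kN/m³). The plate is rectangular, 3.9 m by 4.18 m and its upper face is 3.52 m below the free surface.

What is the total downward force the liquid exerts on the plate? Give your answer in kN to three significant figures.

γ = 1.26 × 9.81 = 12.3606 kN/m³.
The plate is horizontal, so pressure is uniform at p = γ·h = 12.3606 × 3.52 = 43.5093 kN/m².
A = 3.9 × 4.18 = 16.302 m².
F = p·A = 43.5093 × 16.302 = 709.289 kN.

F ≈ 709 kN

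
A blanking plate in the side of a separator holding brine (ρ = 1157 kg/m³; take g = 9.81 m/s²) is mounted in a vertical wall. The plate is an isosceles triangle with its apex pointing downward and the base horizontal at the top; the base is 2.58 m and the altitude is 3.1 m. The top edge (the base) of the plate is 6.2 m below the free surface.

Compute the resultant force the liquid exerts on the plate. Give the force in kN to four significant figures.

γ = ρg = 1157 × 9.81 / 1000 = 11.35017 kN/m³.
With the apex down, the centroid sits h/3 = 3.1/3 = 1.03333 m below the base (the top edge), so the centroid depth is h_c = 6.2 + 1.03333 = 7.23333 m.
A = ½ × 2.58 × 3.1 = 3.999 m².
Resultant F = γ·h_c·A = 11.35017 × 7.23333 × 3.999 = 328.316 kN.

F ≈ 328.3 kN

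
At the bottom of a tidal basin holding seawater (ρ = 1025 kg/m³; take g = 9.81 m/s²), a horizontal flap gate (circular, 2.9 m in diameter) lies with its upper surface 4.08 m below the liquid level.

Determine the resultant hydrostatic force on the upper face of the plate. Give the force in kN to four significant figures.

F ≈ 271.0 kN

γ = ρg = 1025 × 9.81 / 1000 = 10.05525 kN/m³.
The plate is horizontal, so pressure is uniform at p = γ·h = 10.05525 × 4.08 = 41.0254 kN/m².
A = π(1.45)² = 6.6052 m².
F = p·A = 41.0254 × 6.6052 = 270.981 kN.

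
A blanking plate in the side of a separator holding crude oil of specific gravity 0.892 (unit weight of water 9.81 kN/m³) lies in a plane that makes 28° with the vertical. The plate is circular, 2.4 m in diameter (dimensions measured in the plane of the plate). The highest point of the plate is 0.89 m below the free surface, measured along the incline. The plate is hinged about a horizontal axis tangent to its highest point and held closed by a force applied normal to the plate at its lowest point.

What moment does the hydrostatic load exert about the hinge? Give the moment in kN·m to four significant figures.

M ≈ 100.2 kN·m

γ = 0.892 × 9.81 = 8.75052 kN/m³.
The plate makes 28° with the vertical, i.e. θ = 90° − 28° = 62° to the horizontal. Measuring y along the incline from the free-surface line, vertical depth h = y·sinθ with sinθ = 0.882948.
The centroid is at the centre, 1.2 m below the top of the plate, so y_c = 0.89 + 1.2 = 2.09 m and h_c = 2.09 × 0.882948 = 1.84536 m.
A = π(1.2)² = 4.52389 m².
Resultant F = γ·h_c·A = 8.75052 × 1.84536 × 4.52389 = 73.0511 kN.
I_c = πr⁴/4 = π × 1.2⁴/4 = 1.6286 m⁴.
Centre of pressure: y_p = y_c + I_c/(y_c·A) = 2.09 + 1.6286/(2.09 × 4.52389) = 2.09 + 0.172249 = 2.26225 m along the plane.
The resultant acts 1.2 + 0.172249 = 1.37225 m (along the plate) below the hinge at the top edge, so the moment about the hinge is M = F × 1.37225 = 73.0511 × 1.37225 = 100.244 kN·m.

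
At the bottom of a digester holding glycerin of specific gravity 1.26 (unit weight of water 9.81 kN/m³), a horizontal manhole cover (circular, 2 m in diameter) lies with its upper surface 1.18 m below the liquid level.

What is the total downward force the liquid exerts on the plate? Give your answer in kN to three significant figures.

F ≈ 45.8 kN

γ = 1.26 × 9.81 = 12.3606 kN/m³.
The plate is horizontal, so pressure is uniform at p = γ·h = 12.3606 × 1.18 = 14.5855 kN/m².
A = π(1)² = 3.14159 m².
F = p·A = 14.5855 × 3.14159 = 45.8217 kN.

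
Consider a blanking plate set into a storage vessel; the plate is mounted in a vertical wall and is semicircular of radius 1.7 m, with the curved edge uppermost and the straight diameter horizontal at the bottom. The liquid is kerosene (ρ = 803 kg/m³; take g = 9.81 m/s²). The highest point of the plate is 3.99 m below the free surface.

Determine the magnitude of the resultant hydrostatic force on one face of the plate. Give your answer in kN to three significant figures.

γ = ρg = 803 × 9.81 / 1000 = 7.87743 kN/m³.
The centroid lies 4r/(3π) = 0.721502 m above the diameter, so r − 4r/(3π) = 1.7 − 0.721502 = 0.978498 m below the topmost point, so the centroid depth is h_c = 3.99 + 0.978498 = 4.9685 m.
A = πr²/2 = π × 1.7²/2 = 4.5396 m².
Resultant F = γ·h_c·A = 7.87743 × 4.9685 × 4.5396 = 177.675 kN.

F ≈ 178 kN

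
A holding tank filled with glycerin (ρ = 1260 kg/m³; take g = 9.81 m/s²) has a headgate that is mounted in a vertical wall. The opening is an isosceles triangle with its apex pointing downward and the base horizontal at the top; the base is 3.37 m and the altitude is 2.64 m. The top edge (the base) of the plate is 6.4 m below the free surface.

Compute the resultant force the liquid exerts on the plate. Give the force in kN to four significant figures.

γ = ρg = 1260 × 9.81 / 1000 = 12.3606 kN/m³.
With the apex down, the centroid sits h/3 = 2.64/3 = 0.88 m below the base (the top edge), so the centroid depth is h_c = 6.4 + 0.88 = 7.28 m.
A = ½ × 3.37 × 2.64 = 4.4484 m².
Resultant F = γ·h_c·A = 12.3606 × 7.28 × 4.4484 = 400.29 kN.

F ≈ 400.3 kN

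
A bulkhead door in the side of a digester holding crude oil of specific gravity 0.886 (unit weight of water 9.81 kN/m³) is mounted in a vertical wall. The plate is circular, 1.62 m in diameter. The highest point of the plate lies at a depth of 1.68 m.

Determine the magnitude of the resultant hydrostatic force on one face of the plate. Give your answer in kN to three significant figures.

γ = 0.886 × 9.81 = 8.69166 kN/m³.
The centroid is at the centre, 0.81 m below the top of the plate, so the centroid depth is h_c = 1.68 + 0.81 = 2.49 m.
A = π(0.81)² = 2.0612 m².
Resultant F = γ·h_c·A = 8.69166 × 2.49 × 2.0612 = 44.609 kN.

F ≈ 44.6 kN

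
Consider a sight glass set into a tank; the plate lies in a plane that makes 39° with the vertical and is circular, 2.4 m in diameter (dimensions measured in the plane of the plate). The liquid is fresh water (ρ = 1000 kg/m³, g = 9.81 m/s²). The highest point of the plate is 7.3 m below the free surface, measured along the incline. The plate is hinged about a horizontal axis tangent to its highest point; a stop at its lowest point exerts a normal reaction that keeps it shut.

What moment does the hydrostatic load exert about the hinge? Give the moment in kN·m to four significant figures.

M ≈ 364.2 kN·m

γ = ρg = 1000 × 9.81 = 9810 N/m³ = 9.81 kN/m³.
The plate makes 39° with the vertical, i.e. θ = 90° − 39° = 51° to the horizontal. Measuring y along the incline from the free-surface line, vertical depth h = y·sinθ with sinθ = 0.777146.
The centroid is at the centre, 1.2 m below the top of the plate, so y_c = 7.3 + 1.2 = 8.5 m and h_c = 8.5 × 0.777146 = 6.60574 m.
A = π(1.2)² = 4.52389 m².
Resultant F = γ·h_c·A = 9.81 × 6.60574 × 4.52389 = 293.159 kN.
I_c = πr⁴/4 = π × 1.2⁴/4 = 1.6286 m⁴.
Centre of pressure: y_p = y_c + I_c/(y_c·A) = 8.5 + 1.6286/(8.5 × 4.52389) = 8.5 + 0.0423529 = 8.54235 m along the plane.
The resultant acts 1.2 + 0.0423529 = 1.24235 m (along the plate) below the hinge at the top edge, so the moment about the hinge is M = F × 1.24235 = 293.159 × 1.24235 = 364.206 kN·m.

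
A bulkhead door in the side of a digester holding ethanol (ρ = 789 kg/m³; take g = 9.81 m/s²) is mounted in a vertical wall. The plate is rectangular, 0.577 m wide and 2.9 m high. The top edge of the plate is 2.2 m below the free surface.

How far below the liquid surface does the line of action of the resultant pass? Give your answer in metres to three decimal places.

γ = ρg = 789 × 9.81 / 1000 = 7.74009 kN/m³.
The centroid lies 2.9/2 = 1.45 m below the top edge, so the centroid depth is h_c = 2.2 + 1.45 = 3.65 m.
A = 0.577 × 2.9 = 1.6733 m².
Resultant F = γ·h_c·A = 7.74009 × 3.65 × 1.6733 = 47.2729 kN.
I_c = b·h³/12 = 0.577 × 2.9³/12 = 1.1727 m⁴.
Centre of pressure: y_p = y_c + I_c/(y_c·A) = 3.65 + 1.1727/(3.65 × 1.6733) = 3.65 + 0.192008 = 3.84201 m along the plane.

h_p = 3.842 m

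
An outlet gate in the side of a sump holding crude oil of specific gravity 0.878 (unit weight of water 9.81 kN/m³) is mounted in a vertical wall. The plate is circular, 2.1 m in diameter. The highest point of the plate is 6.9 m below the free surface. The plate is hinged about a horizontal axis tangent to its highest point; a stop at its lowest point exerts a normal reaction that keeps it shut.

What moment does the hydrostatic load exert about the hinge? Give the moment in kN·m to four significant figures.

γ = 0.878 × 9.81 = 8.61318 kN/m³.
The centroid is at the centre, 1.05 m below the top of the plate, so the centroid depth is h_c = 6.9 + 1.05 = 7.95 m.
A = π(1.05)² = 3.46361 m².
Resultant F = γ·h_c·A = 8.61318 × 7.95 × 3.46361 = 237.17 kN.
I_c = πr⁴/4 = π × 1.05⁴/4 = 0.954656 m⁴.
Centre of pressure: y_p = y_c + I_c/(y_c·A) = 7.95 + 0.954656/(7.95 × 3.46361) = 7.95 + 0.0346698 = 7.98467 m along the plane.
The resultant acts 1.05 + 0.0346698 = 1.08467 m (along the plate) below the hinge at the top edge, so the moment about the hinge is M = F × 1.08467 = 237.17 × 1.08467 = 257.251 kN·m.

M ≈ 257.3 kN·m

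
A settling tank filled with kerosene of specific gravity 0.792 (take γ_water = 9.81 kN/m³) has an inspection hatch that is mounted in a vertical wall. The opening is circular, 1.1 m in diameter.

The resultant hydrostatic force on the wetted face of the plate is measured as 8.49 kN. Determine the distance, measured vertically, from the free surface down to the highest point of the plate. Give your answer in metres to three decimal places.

γ = 0.792 × 9.81 = 7.76952 kN/m³.
A = π(0.55)² = 0.950332 m².
From F = γ·h_c·A, the centroid depth is h_c = 8.49/(7.76952 × 0.950332) = 1.14984 m.
The centroid is at the centre, 0.55 m below the top of the plate, so the highest point sits at h_top = 1.14984 − 0.55 = 0.59984 m below the surface.

d_top ≈ 0.600 m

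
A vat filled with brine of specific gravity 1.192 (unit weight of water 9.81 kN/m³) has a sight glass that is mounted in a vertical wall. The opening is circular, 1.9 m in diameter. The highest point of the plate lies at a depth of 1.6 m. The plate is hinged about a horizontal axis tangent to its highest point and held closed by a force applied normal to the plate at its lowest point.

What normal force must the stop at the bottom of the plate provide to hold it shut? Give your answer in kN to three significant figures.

γ = 1.192 × 9.81 = 11.69352 kN/m³.
The centroid is at the centre, 0.95 m below the top of the plate, so the centroid depth is h_c = 1.6 + 0.95 = 2.55 m.
A = π(0.95)² = 2.83529 m².
Resultant F = γ·h_c·A = 11.69352 × 2.55 × 2.83529 = 84.544 kN.
I_c = πr⁴/4 = π × 0.95⁴/4 = 0.639712 m⁴.
Centre of pressure: y_p = y_c + I_c/(y_c·A) = 2.55 + 0.639712/(2.55 × 2.83529) = 2.55 + 0.0884803 = 2.63848 m along the plane.
The resultant acts 0.95 + 0.0884803 = 1.03848 m (along the plate) below the hinge at the top edge, so the moment about the hinge is M = F × 1.03848 = 84.544 × 1.03848 = 87.7973 kN·m.
A normal force at the bottom, 1.9 m from the hinge, must supply this moment: P = 87.7973/1.9 = 46.2091 kN.

P ≈ 46.2 kN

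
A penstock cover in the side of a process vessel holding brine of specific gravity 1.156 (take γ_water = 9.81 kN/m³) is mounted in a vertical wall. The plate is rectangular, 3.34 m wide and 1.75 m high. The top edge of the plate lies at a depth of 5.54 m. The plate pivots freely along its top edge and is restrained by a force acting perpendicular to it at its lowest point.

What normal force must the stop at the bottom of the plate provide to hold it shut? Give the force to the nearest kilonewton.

P ≈ 222 kN

γ = 1.156 × 9.81 = 11.34036 kN/m³.
The centroid lies 1.75/2 = 0.875 m below the top edge, so the centroid depth is h_c = 5.54 + 0.875 = 6.415 m.
A = 3.34 × 1.75 = 5.845 m².
Resultant F = γ·h_c·A = 11.34036 × 6.415 × 5.845 = 425.214 kN.
I_c = b·h³/12 = 3.34 × 1.75³/12 = 1.49169 m⁴.
Centre of pressure: y_p = y_c + I_c/(y_c·A) = 6.415 + 1.49169/(6.415 × 5.845) = 6.415 + 0.039783 = 6.45478 m along the plane.
The resultant acts 0.875 + 0.039783 = 0.914783 m (along the plate) below the hinge at the top edge, so the moment about the hinge is M = F × 0.914783 = 425.214 × 0.914783 = 388.979 kN·m.
A normal force at the bottom, 1.75 m from the hinge, must supply this moment: P = 388.979/1.75 = 222.274 kN.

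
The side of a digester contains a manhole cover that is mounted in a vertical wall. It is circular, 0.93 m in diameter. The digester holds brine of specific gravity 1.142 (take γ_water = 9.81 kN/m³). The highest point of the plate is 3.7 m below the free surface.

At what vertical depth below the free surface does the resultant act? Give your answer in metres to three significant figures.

γ = 1.142 × 9.81 = 11.20302 kN/m³.
The centroid is at the centre, 0.465 m below the top of the plate, so the centroid depth is h_c = 3.7 + 0.465 = 4.165 m.
A = π(0.465)² = 0.679291 m².
Resultant F = γ·h_c·A = 11.20302 × 4.165 × 0.679291 = 31.6961 kN.
I_c = πr⁴/4 = π × 0.465⁴/4 = 0.0367199 m⁴.
Centre of pressure: y_p = y_c + I_c/(y_c·A) = 4.165 + 0.0367199/(4.165 × 0.679291) = 4.165 + 0.0129787 = 4.17798 m along the plane.

h_p = 4.18 m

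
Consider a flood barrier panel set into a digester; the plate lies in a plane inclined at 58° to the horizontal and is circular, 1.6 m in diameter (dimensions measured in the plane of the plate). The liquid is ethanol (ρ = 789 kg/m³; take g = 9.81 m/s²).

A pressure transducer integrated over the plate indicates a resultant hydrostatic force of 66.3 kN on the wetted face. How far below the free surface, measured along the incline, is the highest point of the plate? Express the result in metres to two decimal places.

y_top ≈ 4.22 m

γ = ρg = 789 × 9.81 / 1000 = 7.74009 kN/m³.
A = π(0.8)² = 2.01062 m².
From F = γ·h_c·A, the centroid depth is h_c = 66.3/(7.74009 × 2.01062) = 4.26027 m.
Let θ = 58° be the plate's angle to the horizontal; measure y along the incline from where the plane meets the free surface. Vertical depth h = y·sinθ with sinθ = 0.848048.
Along the incline, y_c = h_c/sinθ = 4.26027/0.848048 = 5.02362 m.
The centroid is at the centre, 0.8 m below the top of the plate, so the highest point sits at y_top = 5.02362 − 0.8 = 4.22362 m along the incline.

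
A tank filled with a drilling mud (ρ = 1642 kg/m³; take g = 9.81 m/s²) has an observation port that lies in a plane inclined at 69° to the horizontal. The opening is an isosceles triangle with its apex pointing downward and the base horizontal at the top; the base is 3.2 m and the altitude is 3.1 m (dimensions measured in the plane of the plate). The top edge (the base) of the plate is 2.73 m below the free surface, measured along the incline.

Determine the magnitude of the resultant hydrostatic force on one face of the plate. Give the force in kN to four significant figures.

γ = ρg = 1642 × 9.81 / 1000 = 16.10802 kN/m³.
Let θ = 69° be the plate's angle to the horizontal; measure y along the incline from where the plane meets the free surface. Vertical depth h = y·sinθ with sinθ = 0.933580.
With the apex down, the centroid sits h/3 = 3.1/3 = 1.03333 m below the base (the top edge), so y_c = 2.73 + 1.03333 = 3.76333 m and h_c = 3.76333 × 0.933580 = 3.51337 m.
A = ½ × 3.2 × 3.1 = 4.96 m².
Resultant F = γ·h_c·A = 16.10802 × 3.51337 × 4.96 = 280.703 kN.

F ≈ 280.7 kN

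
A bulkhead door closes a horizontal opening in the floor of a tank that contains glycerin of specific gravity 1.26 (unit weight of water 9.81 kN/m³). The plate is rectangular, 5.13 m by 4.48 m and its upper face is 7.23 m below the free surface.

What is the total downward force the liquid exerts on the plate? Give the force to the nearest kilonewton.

γ = 1.26 × 9.81 = 12.3606 kN/m³.
The plate is horizontal, so pressure is uniform at p = γ·h = 12.3606 × 7.23 = 89.3671 kN/m².
A = 5.13 × 4.48 = 22.9824 m².
F = p·A = 89.3671 × 22.9824 = 2053.87 kN.

F ≈ 2054 kN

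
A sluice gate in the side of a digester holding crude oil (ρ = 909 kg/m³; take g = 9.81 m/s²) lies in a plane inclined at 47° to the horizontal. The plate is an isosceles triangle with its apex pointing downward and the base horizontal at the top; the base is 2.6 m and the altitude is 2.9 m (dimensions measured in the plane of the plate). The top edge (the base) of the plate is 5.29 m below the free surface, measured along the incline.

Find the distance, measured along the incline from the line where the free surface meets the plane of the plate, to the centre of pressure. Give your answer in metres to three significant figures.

γ = ρg = 909 × 9.81 / 1000 = 8.91729 kN/m³.
Let θ = 47° be the plate's angle to the horizontal; measure y along the incline from where the plane meets the free surface. Vertical depth h = y·sinθ with sinθ = 0.731354.
With the apex down, the centroid sits h/3 = 2.9/3 = 0.966667 m below the base (the top edge), so y_c = 5.29 + 0.966667 = 6.25667 m and h_c = 6.25667 × 0.731354 = 4.57584 m.
A = ½ × 2.6 × 2.9 = 3.77 m².
Resultant F = γ·h_c·A = 8.91729 × 4.57584 × 3.77 = 153.831 kN.
I_c = b·h³/36 = 2.6 × 2.9³/36 = 1.76143 m⁴.
Centre of pressure: y_p = y_c + I_c/(y_c·A) = 6.25667 + 1.76143/(6.25667 × 3.77) = 6.25667 + 0.074676 = 6.33135 m along the plane.

y_p = 6.33 m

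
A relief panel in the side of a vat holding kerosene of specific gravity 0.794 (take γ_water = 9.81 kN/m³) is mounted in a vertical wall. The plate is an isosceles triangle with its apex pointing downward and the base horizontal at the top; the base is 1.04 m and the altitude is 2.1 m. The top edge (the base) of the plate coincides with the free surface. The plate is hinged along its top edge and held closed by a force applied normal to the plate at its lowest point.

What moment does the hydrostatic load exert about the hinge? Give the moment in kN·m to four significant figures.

M ≈ 6.252 kN·m

γ = 0.794 × 9.81 = 7.78914 kN/m³.
With the apex down, the centroid sits h/3 = 2.1/3 = 0.7 m below the base (the top edge), so the centroid depth is h_c = 0.7 m.
A = ½ × 1.04 × 2.1 = 1.092 m².
Resultant F = γ·h_c·A = 7.78914 × 0.7 × 1.092 = 5.95402 kN.
I_c = b·h³/36 = 1.04 × 2.1³/36 = 0.26754 m⁴.
Centre of pressure: y_p = y_c + I_c/(y_c·A) = 0.7 + 0.26754/(0.7 × 1.092) = 0.7 + 0.35 = 1.05 m along the plane.
The resultant acts 0.7 + 0.35 = 1.05 m (along the plate) below the hinge at the top edge, so the moment about the hinge is M = F × 1.05 = 5.95402 × 1.05 = 6.25172 kN·m.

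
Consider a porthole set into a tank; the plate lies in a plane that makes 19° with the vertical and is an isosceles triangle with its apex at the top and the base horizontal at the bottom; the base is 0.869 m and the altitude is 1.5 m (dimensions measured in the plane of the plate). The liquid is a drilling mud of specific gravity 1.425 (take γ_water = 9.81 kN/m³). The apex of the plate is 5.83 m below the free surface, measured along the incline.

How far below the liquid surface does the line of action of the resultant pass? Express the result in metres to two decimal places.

γ = 1.425 × 9.81 = 13.97925 kN/m³.
The plate makes 19° with the vertical, i.e. θ = 90° − 19° = 71° to the horizontal. Measuring y along the incline from the free-surface line, vertical depth h = y·sinθ with sinθ = 0.945519.
With the apex up, the centroid sits 2h/3 = 2 × 1.5/3 = 1 m below the apex, so y_c = 5.83 + 1 = 6.83 m and h_c = 6.83 × 0.945519 = 6.45789 m.
A = ½ × 0.869 × 1.5 = 0.65175 m².
Resultant F = γ·h_c·A = 13.97925 × 6.45789 × 0.65175 = 58.8377 kN.
I_c = b·h³/36 = 0.869 × 1.5³/36 = 0.0814688 m⁴.
Centre of pressure: y_p = y_c + I_c/(y_c·A) = 6.83 + 0.0814688/(6.83 × 0.65175) = 6.83 + 0.0183016 = 6.8483 m along the plane.
Vertically, h_p = y_p·sinθ = 6.8483 × 0.945519 = 6.4752 m.

h_p = 6.48 m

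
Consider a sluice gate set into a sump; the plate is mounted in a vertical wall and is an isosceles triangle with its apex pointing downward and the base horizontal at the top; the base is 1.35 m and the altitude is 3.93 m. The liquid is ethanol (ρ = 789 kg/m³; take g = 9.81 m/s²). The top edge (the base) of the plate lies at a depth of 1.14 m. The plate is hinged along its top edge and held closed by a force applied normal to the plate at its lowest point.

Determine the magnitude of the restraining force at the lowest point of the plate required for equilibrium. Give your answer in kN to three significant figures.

γ = ρg = 789 × 9.81 / 1000 = 7.74009 kN/m³.
With the apex down, the centroid sits h/3 = 3.93/3 = 1.31 m below the base (the top edge), so the centroid depth is h_c = 1.14 + 1.31 = 2.45 m.
A = ½ × 1.35 × 3.93 = 2.65275 m².
Resultant F = γ·h_c·A = 7.74009 × 2.45 × 2.65275 = 50.3047 kN.
I_c = b·h³/36 = 1.35 × 3.93³/36 = 2.27619 m⁴.
Centre of pressure: y_p = y_c + I_c/(y_c·A) = 2.45 + 2.27619/(2.45 × 2.65275) = 2.45 + 0.350224 = 2.80022 m along the plane.
The resultant acts 1.31 + 0.350224 = 1.66022 m (along the plate) below the hinge at the top edge, so the moment about the hinge is M = F × 1.66022 = 50.3047 × 1.66022 = 83.5169 kN·m.
A normal force at the bottom, 3.93 m from the hinge, must supply this moment: P = 83.5169/3.93 = 21.2511 kN.

P ≈ 21.3 kN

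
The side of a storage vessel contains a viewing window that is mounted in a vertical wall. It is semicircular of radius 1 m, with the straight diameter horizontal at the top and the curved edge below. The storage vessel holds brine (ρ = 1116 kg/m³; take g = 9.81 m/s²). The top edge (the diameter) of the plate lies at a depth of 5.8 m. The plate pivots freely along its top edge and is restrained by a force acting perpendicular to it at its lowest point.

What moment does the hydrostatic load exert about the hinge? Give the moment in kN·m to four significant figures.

M ≈ 46.63 kN·m

γ = ρg = 1116 × 9.81 / 1000 = 10.94796 kN/m³.
The centroid of a semicircle lies 4r/(3π) = 0.424413 m from the diameter, here below the top edge, so the centroid depth is h_c = 5.8 + 0.424413 = 6.22441 m.
A = πr²/2 = π × 1²/2 = 1.5708 m².
Resultant F = γ·h_c·A = 10.94796 × 6.22441 × 1.5708 = 107.042 kN.
I_c = (π/8 − 8/(9π))·r⁴ = 0.109757 × 1⁴ = 0.109757 m⁴.
Centre of pressure: y_p = y_c + I_c/(y_c·A) = 6.22441 + 0.109757/(6.22441 × 1.5708) = 6.22441 + 0.0112257 = 6.23564 m along the plane.
The resultant acts 0.424413 + 0.0112257 = 0.435639 m (along the plate) below the hinge at the top edge, so the moment about the hinge is M = F × 0.435639 = 107.042 × 0.435639 = 46.6317 kN·m.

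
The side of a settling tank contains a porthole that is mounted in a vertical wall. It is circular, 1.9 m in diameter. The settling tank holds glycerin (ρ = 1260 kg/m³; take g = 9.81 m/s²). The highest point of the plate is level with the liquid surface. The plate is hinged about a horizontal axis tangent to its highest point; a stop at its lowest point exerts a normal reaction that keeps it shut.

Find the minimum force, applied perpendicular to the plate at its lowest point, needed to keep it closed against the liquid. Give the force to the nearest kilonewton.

γ = ρg = 1260 × 9.81 / 1000 = 12.3606 kN/m³.
The centroid is at the centre, 0.95 m below the top of the plate, so the centroid depth is h_c = 0.95 m.
A = π(0.95)² = 2.83529 m².
Resultant F = γ·h_c·A = 12.3606 × 0.95 × 2.83529 = 33.2936 kN.
I_c = πr⁴/4 = π × 0.95⁴/4 = 0.639712 m⁴.
Centre of pressure: y_p = y_c + I_c/(y_c·A) = 0.95 + 0.639712/(0.95 × 2.83529) = 0.95 + 0.2375 = 1.1875 m along the plane.
The resultant acts 0.95 + 0.2375 = 1.1875 m (along the plate) below the hinge at the top edge, so the moment about the hinge is M = F × 1.1875 = 33.2936 × 1.1875 = 39.5361 kN·m.
A normal force at the bottom, 1.9 m from the hinge, must supply this moment: P = 39.5361/1.9 = 20.8085 kN.

P ≈ 21 kN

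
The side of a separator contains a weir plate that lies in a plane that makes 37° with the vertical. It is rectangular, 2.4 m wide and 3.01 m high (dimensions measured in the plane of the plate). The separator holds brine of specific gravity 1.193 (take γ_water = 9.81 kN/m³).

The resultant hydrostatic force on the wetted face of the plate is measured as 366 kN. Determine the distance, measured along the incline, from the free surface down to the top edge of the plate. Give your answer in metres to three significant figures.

y_top ≈ 3.92 m

γ = 1.193 × 9.81 = 11.70333 kN/m³.
A = 2.4 × 3.01 = 7.224 m².
From F = γ·h_c·A, the centroid depth is h_c = 366/(11.70333 × 7.224) = 4.32906 m.
The plate makes 37° with the vertical, i.e. θ = 90° − 37° = 53° to the horizontal. Measuring y along the incline from the free-surface line, vertical depth h = y·sinθ with sinθ = 0.798636.
Along the incline, y_c = h_c/sinθ = 4.32906/0.798636 = 5.42057 m.
The centroid lies 3.01/2 = 1.505 m below the top edge, so the top edge sits at y_top = 5.42057 − 1.505 = 3.91557 m along the incline.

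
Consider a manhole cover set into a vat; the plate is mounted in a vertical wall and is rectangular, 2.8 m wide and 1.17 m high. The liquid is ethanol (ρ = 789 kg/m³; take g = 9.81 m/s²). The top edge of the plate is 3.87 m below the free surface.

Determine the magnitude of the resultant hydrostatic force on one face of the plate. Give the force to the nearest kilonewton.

γ = ρg = 789 × 9.81 / 1000 = 7.74009 kN/m³.
The centroid lies 1.17/2 = 0.585 m below the top edge, so the centroid depth is h_c = 3.87 + 0.585 = 4.455 m.
A = 2.8 × 1.17 = 3.276 m².
Resultant F = γ·h_c·A = 7.74009 × 4.455 × 3.276 = 112.963 kN.

F ≈ 113 kN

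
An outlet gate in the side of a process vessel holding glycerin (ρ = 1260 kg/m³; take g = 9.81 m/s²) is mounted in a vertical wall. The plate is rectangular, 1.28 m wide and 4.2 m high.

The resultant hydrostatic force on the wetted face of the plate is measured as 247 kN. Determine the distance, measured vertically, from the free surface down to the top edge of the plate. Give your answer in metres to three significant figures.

d_top ≈ 1.62 m

γ = ρg = 1260 × 9.81 / 1000 = 12.3606 kN/m³.
A = 1.28 × 4.2 = 5.376 m².
From F = γ·h_c·A, the centroid depth is h_c = 247/(12.3606 × 5.376) = 3.71705 m.
The centroid lies 4.2/2 = 2.1 m below the top edge, so the top edge sits at h_top = 3.71705 − 2.1 = 1.61705 m below the surface.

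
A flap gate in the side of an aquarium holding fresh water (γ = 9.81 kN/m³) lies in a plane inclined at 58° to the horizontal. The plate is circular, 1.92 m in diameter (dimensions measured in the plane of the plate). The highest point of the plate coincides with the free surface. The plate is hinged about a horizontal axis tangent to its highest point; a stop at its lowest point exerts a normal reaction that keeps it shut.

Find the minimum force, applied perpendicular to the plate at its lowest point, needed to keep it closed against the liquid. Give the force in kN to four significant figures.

P ≈ 14.45 kN

γ = 9.81 kN/m³.
Let θ = 58° be the plate's angle to the horizontal; measure y along the incline from where the plane meets the free surface. Vertical depth h = y·sinθ with sinθ = 0.848048.
The centroid is at the centre, 0.96 m below the top of the plate, so y_c = 0.96 m and h_c = 0.96 × 0.848048 = 0.814126 m.
A = π(0.96)² = 2.89529 m².
Resultant F = γ·h_c·A = 9.81 × 0.814126 × 2.89529 = 23.1235 kN.
I_c = πr⁴/4 = π × 0.96⁴/4 = 0.667075 m⁴.
Centre of pressure: y_p = y_c + I_c/(y_c·A) = 0.96 + 0.667075/(0.96 × 2.89529) = 0.96 + 0.24 = 1.2 m along the plane.
The resultant acts 0.96 + 0.24 = 1.2 m (along the plate) below the hinge at the top edge, so the moment about the hinge is M = F × 1.2 = 23.1235 × 1.2 = 27.7482 kN·m.
A normal force at the bottom, 1.92 m from the hinge, must supply this moment: P = 27.7482/1.92 = 14.4522 kN.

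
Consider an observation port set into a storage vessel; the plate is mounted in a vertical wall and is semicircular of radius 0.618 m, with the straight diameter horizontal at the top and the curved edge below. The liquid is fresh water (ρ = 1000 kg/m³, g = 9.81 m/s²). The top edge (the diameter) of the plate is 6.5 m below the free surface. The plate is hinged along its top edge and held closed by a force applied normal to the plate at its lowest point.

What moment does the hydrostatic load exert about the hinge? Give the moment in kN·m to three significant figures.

M ≈ 10.6 kN·m

γ = ρg = 1000 × 9.81 = 9810 N/m³ = 9.81 kN/m³.
The centroid of a semicircle lies 4r/(3π) = 0.262287 m from the diameter, here below the top edge, so the centroid depth is h_c = 6.5 + 0.262287 = 6.76229 m.
A = πr²/2 = π × 0.618²/2 = 0.599925 m².
Resultant F = γ·h_c·A = 9.81 × 6.76229 × 0.599925 = 39.7979 kN.
I_c = (π/8 − 8/(9π))·r⁴ = 0.109757 × 0.618⁴ = 0.0160098 m⁴.
Centre of pressure: y_p = y_c + I_c/(y_c·A) = 6.76229 + 0.0160098/(6.76229 × 0.599925) = 6.76229 + 0.00394635 = 6.76624 m along the plane.
The resultant acts 0.262287 + 0.00394635 = 0.266233 m (along the plate) below the hinge at the top edge, so the moment about the hinge is M = F × 0.266233 = 39.7979 × 0.266233 = 10.5955 kN·m.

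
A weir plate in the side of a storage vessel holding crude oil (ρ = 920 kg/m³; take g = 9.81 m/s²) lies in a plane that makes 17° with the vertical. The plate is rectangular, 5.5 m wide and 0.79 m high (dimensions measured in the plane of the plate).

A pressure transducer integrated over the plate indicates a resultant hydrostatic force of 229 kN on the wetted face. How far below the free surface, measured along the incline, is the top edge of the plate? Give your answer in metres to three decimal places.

y_top ≈ 5.712 m

γ = ρg = 920 × 9.81 / 1000 = 9.0252 kN/m³.
A = 5.5 × 0.79 = 4.345 m².
From F = γ·h_c·A, the centroid depth is h_c = 229/(9.0252 × 4.345) = 5.83968 m.
The plate makes 17° with the vertical, i.e. θ = 90° − 17° = 73° to the horizontal. Measuring y along the incline from the free-surface line, vertical depth h = y·sinθ with sinθ = 0.956305.
Along the incline, y_c = h_c/sinθ = 5.83968/0.956305 = 6.1065 m.
The centroid lies 0.79/2 = 0.395 m below the top edge, so the top edge sits at y_top = 6.1065 − 0.395 = 5.7115 m along the incline.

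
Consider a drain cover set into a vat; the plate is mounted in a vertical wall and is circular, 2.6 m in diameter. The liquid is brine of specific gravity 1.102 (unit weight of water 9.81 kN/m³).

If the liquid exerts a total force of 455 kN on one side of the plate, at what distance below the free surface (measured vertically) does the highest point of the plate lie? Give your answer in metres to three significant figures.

γ = 1.102 × 9.81 = 10.81062 kN/m³.
A = π(1.3)² = 5.30929 m².
From F = γ·h_c·A, the centroid depth is h_c = 455/(10.81062 × 5.30929) = 7.92728 m.
The centroid is at the centre, 1.3 m below the top of the plate, so the highest point sits at h_top = 7.92728 − 1.3 = 6.62728 m below the surface.

d_top ≈ 6.63 m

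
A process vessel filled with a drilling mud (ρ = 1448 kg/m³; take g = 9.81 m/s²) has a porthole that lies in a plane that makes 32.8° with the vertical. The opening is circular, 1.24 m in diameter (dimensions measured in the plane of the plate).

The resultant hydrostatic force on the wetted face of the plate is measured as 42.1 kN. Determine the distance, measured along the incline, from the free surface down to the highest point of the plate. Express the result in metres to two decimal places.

γ = ρg = 1448 × 9.81 / 1000 = 14.20488 kN/m³.
A = π(0.62)² = 1.20763 m².
From F = γ·h_c·A, the centroid depth is h_c = 42.1/(14.20488 × 1.20763) = 2.4542 m.
The plate makes 32.8° with the vertical, i.e. θ = 90° − 32.8° = 57.2° to the horizontal. Measuring y along the incline from the free-surface line, vertical depth h = y·sinθ with sinθ = 0.840567.
Along the incline, y_c = h_c/sinθ = 2.4542/0.840567 = 2.9197 m.
The centroid is at the centre, 0.62 m below the top of the plate, so the highest point sits at y_top = 2.9197 − 0.62 = 2.2997 m along the incline.

y_top ≈ 2.30 m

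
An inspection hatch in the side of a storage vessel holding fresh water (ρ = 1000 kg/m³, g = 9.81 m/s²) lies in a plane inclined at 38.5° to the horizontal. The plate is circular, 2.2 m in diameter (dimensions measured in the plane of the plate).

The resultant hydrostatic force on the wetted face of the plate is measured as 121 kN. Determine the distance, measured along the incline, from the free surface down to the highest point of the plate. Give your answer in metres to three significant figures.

γ = ρg = 1000 × 9.81 = 9810 N/m³ = 9.81 kN/m³.
A = π(1.1)² = 3.80133 m².
From F = γ·h_c·A, the centroid depth is h_c = 121/(9.81 × 3.80133) = 3.24475 m.
Let θ = 38.5° be the plate's angle to the horizontal; measure y along the incline from where the plane meets the free surface. Vertical depth h = y·sinθ with sinθ = 0.622515.
Along the incline, y_c = h_c/sinθ = 3.24475/0.622515 = 5.21232 m.
The centroid is at the centre, 1.1 m below the top of the plate, so the highest point sits at y_top = 5.21232 − 1.1 = 4.11232 m along the incline.

y_top ≈ 4.11 m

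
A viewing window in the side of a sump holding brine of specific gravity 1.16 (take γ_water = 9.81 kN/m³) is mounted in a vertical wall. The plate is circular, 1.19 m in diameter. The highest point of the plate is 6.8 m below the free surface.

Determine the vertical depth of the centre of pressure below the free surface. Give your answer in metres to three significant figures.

h_p = 7.41 m

γ = 1.16 × 9.81 = 11.3796 kN/m³.
The centroid is at the centre, 0.595 m below the top of the plate, so the centroid depth is h_c = 6.8 + 0.595 = 7.395 m.
A = π(0.595)² = 1.1122 m².
Resultant F = γ·h_c·A = 11.3796 × 7.395 × 1.1122 = 93.594 kN.
I_c = πr⁴/4 = π × 0.595⁴/4 = 0.0984369 m⁴.
Centre of pressure: y_p = y_c + I_c/(y_c·A) = 7.395 + 0.0984369/(7.395 × 1.1122) = 7.395 + 0.0119684 = 7.40697 m along the plane.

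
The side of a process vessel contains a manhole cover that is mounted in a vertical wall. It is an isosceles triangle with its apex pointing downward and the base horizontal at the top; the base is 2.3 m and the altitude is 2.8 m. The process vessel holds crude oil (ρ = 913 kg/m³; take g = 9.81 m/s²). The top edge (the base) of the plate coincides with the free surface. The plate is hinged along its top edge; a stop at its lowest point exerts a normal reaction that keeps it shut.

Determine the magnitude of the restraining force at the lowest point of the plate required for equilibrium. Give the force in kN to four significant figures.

γ = ρg = 913 × 9.81 / 1000 = 8.95653 kN/m³.
With the apex down, the centroid sits h/3 = 2.8/3 = 0.933333 m below the base (the top edge), so the centroid depth is h_c = 0.933333 m.
A = ½ × 2.3 × 2.8 = 3.22 m².
Resultant F = γ·h_c·A = 8.95653 × 0.933333 × 3.22 = 26.9173 kN.
I_c = b·h³/36 = 2.3 × 2.8³/36 = 1.40249 m⁴.
Centre of pressure: y_p = y_c + I_c/(y_c·A) = 0.933333 + 1.40249/(0.933333 × 3.22) = 0.933333 + 0.466667 = 1.4 m along the plane.
The resultant acts 0.933333 + 0.466667 = 1.4 m (along the plate) below the hinge at the top edge, so the moment about the hinge is M = F × 1.4 = 26.9173 × 1.4 = 37.6842 kN·m.
A normal force at the bottom, 2.8 m from the hinge, must supply this moment: P = 37.6842/2.8 = 13.4586 kN.

P ≈ 13.46 kN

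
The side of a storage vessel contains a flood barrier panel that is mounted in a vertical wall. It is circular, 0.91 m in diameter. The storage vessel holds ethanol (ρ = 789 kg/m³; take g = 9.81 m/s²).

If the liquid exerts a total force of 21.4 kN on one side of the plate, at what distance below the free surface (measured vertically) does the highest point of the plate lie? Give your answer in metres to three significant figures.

γ = ρg = 789 × 9.81 / 1000 = 7.74009 kN/m³.
A = π(0.455)² = 0.650388 m².
From F = γ·h_c·A, the centroid depth is h_c = 21.4/(7.74009 × 0.650388) = 4.25104 m.
The centroid is at the centre, 0.455 m below the top of the plate, so the highest point sits at h_top = 4.25104 − 0.455 = 3.79604 m below the surface.

d_top ≈ 3.80 m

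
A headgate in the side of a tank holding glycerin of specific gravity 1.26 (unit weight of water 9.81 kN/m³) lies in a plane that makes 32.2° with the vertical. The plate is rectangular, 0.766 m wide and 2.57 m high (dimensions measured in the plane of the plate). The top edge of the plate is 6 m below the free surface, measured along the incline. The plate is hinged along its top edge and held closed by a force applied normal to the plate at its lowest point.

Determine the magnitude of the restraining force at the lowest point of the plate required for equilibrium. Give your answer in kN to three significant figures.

P ≈ 79.4 kN

γ = 1.26 × 9.81 = 12.3606 kN/m³.
The plate makes 32.2° with the vertical, i.e. θ = 90° − 32.2° = 57.8° to the horizontal. Measuring y along the incline from the free-surface line, vertical depth h = y·sinθ with sinθ = 0.846193.
The centroid lies 2.57/2 = 1.285 m below the top edge, so y_c = 6 + 1.285 = 7.285 m and h_c = 7.285 × 0.846193 = 6.16452 m.
A = 0.766 × 2.57 = 1.96862 m².
Resultant F = γ·h_c·A = 12.3606 × 6.16452 × 1.96862 = 150.003 kN.
I_c = b·h³/12 = 0.766 × 2.57³/12 = 1.08354 m⁴.
Centre of pressure: y_p = y_c + I_c/(y_c·A) = 7.285 + 1.08354/(7.285 × 1.96862) = 7.285 + 0.0755533 = 7.36055 m along the plane.
The resultant acts 1.285 + 0.0755533 = 1.36055 m (along the plate) below the hinge at the top edge, so the moment about the hinge is M = F × 1.36055 = 150.003 × 1.36055 = 204.087 kN·m.
A normal force at the bottom, 2.57 m from the hinge, must supply this moment: P = 204.087/2.57 = 79.4113 kN.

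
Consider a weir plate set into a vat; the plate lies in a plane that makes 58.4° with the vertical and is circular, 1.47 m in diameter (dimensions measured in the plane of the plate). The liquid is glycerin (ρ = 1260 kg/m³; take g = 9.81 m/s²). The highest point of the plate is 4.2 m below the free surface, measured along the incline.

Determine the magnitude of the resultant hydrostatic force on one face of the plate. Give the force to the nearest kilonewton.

F ≈ 54 kN

γ = ρg = 1260 × 9.81 / 1000 = 12.3606 kN/m³.
The plate makes 58.4° with the vertical, i.e. θ = 90° − 58.4° = 31.6° to the horizontal. Measuring y along the incline from the free-surface line, vertical depth h = y·sinθ with sinθ = 0.523986.
The centroid is at the centre, 0.735 m below the top of the plate, so y_c = 4.2 + 0.735 = 4.935 m and h_c = 4.935 × 0.523986 = 2.58587 m.
A = π(0.735)² = 1.69717 m².
Resultant F = γ·h_c·A = 12.3606 × 2.58587 × 1.69717 = 54.2465 kN.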